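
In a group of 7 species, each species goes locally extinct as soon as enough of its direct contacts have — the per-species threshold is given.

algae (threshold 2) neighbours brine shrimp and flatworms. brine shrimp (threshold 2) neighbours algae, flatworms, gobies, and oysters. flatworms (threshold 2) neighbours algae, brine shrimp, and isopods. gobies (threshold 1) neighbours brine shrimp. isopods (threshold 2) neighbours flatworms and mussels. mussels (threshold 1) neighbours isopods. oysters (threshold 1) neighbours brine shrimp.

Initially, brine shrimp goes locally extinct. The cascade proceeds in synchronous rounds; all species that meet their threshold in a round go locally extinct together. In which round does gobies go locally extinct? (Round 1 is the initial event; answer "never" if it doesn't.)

Round 1 — brine shrimp goes locally extinct (initial).
Round 2 — checking thresholds:
  algae: 1 of 2 neighbours < 2, not yet.
  flatworms: 1 of 3 neighbours < 2, not yet.
  gobies: 1 of 1 neighbours ≥ 1, goes locally extinct.
  oysters: 1 of 1 neighbours ≥ 1, goes locally extinct.
Round 3 — no new extinctions; cascade stops.

2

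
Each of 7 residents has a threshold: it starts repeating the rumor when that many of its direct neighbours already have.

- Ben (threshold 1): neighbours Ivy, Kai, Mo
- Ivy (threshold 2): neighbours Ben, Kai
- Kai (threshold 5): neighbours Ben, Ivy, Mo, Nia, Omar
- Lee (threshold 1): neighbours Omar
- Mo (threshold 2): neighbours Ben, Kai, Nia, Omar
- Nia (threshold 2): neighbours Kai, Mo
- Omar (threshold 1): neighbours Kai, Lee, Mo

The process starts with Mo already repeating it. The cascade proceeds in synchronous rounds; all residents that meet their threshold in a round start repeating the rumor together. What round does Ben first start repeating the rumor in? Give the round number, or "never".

Round 1 — Mo starts repeating the rumor (initial).
Round 2 — checking thresholds:
  Ben: 1 of 3 neighbours ≥ 1, starts repeating the rumor.
  Kai: 1 of 5 neighbours < 5, not yet.
  Nia: 1 of 2 neighbours < 2, not yet.
  Omar: 1 of 3 neighbours ≥ 1, starts repeating the rumor.
Round 3 — checking thresholds:
  Ivy: 1 of 2 neighbours < 2, not yet.
  Kai: 3 of 5 neighbours < 5, not yet.
  Lee: 1 of 1 neighbours ≥ 1, starts repeating the rumor.
  Nia: 1 of 2 neighbours < 2, not yet.
Round 4 — no new spreads; cascade stops.

2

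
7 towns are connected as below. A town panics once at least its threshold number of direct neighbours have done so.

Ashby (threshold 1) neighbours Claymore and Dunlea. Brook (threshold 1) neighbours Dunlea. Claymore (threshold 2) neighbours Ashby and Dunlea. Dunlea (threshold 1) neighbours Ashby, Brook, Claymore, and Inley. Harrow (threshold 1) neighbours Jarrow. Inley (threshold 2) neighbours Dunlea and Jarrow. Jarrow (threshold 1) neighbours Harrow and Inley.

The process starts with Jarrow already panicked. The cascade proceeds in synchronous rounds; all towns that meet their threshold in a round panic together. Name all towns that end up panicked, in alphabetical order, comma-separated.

Harrow, Jarrow

Round 1 — Jarrow panics (initial).
Round 2 — checking thresholds:
  Harrow: 1 of 1 neighbours ≥ 1, panics.
  Inley: 1 of 2 neighbours < 2, below threshold.
Round 3 — no new panics; cascade stops.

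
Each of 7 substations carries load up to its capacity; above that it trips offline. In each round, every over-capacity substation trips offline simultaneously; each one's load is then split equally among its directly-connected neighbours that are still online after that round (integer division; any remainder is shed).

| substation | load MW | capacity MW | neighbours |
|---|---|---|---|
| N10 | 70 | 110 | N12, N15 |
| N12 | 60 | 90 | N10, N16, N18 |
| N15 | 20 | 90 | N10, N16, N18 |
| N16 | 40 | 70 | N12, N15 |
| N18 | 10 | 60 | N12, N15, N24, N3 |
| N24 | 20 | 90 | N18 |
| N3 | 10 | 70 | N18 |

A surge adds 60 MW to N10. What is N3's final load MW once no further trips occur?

34

Round 1 — N10 at 130 > 110. N10 trips offline.
  N10 sheds 130 MW to N12, N15: 65 each.
    N12: 60+65 = 125 > 90
    N15: 20+65 = 85 ≤ 90
Round 2 — N12 trips offline.
  N12 sheds 125 MW to N16, N18: 62 each (1 lost).
    N16: 40+62 = 102 > 70
    N18: 10+62 = 72 > 60
Round 3 — N16, N18 trip offline.
  N16 sheds 102 MW to N15: 102 each.
    N15: 85+102 = 187 > 90
  N18 sheds 72 MW to N15, N24, N3: 24 each.
    N15: 187+24 = 211 > 90
    N24: 20+24 = 44 ≤ 90
    N3: 10+24 = 34 ≤ 70
Round 4 — N15 trips offline.
  N15 sheds 211 MW: no online neighbours, lost.
No further trips.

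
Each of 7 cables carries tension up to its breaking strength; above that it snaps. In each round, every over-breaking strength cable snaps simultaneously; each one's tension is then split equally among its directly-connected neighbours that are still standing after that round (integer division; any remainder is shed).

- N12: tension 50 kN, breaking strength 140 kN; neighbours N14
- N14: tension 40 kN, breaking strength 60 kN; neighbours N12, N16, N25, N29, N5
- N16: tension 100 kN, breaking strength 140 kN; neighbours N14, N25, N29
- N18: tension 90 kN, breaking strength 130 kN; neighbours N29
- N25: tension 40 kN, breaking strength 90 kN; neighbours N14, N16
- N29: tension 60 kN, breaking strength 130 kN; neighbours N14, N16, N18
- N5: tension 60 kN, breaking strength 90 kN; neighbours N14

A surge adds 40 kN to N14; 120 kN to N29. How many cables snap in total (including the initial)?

Round 1 — N14 at 80 > 60; N29 at 180 > 130. N14, N29 snap.
  N14 sheds 80 kN to N12, N16, N25, N5: 20 each.
    N12: 50+20 = 70 ≤ 140
    N16: 100+20 = 120 ≤ 140
    N25: 40+20 = 60 ≤ 90
    N5: 60+20 = 80 ≤ 90
  N29 sheds 180 kN to N16, N18: 90 each.
    N16: 120+90 = 210 > 140
    N18: 90+90 = 180 > 130
Round 2 — N16, N18 snap.
  N16 sheds 210 kN to N25: 210 each.
    N25: 60+210 = 270 > 90
  N18 sheds 180 kN: no online neighbours, lost.
Round 3 — N25 snaps.
  N25 sheds 270 kN: no online neighbours, lost.
No further breaks.

5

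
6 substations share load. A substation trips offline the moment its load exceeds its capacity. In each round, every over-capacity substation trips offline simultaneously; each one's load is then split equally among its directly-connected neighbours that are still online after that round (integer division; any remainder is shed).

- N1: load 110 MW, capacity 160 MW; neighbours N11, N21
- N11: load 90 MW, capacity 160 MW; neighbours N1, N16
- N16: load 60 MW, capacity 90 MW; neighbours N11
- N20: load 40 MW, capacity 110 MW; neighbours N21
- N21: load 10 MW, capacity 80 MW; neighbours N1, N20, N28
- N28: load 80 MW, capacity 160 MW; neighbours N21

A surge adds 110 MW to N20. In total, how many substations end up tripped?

Round 1 — N20 at 150 > 110. N20 trips offline.
  N20 sheds 150 MW to N21: 150 each.
    N21: 10+150 = 160 > 80
Round 2 — N21 trips offline.
  N21 sheds 160 MW to N1, N28: 80 each.
    N1: 110+80 = 190 > 160
    N28: 80+80 = 160 ≤ 160
Round 3 — N1 trips offline.
  N1 sheds 190 MW to N11: 190 each.
    N11: 90+190 = 280 > 160
Round 4 — N11 trips offline.
  N11 sheds 280 MW to N16: 280 each.
    N16: 60+280 = 340 > 90
Round 5 — N16 trips offline.
  N16 sheds 340 MW: no online neighbours, lost.
No further trips.

5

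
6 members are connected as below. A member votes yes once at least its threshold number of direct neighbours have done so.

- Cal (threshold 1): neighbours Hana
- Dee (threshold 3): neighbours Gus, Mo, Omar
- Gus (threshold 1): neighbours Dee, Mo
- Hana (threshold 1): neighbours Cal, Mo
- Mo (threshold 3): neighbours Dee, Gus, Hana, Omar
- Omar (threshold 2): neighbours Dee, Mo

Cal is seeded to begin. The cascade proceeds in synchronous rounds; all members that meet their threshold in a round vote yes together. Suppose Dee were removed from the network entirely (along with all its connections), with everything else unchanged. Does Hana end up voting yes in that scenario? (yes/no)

With Dee removed:
Round 1 — Cal votes yes (initial).
Round 2 — checking thresholds:
  Hana: 1 of 2 neighbours ≥ 1, votes yes.
Round 3 — no new yes votes; cascade stops.

yes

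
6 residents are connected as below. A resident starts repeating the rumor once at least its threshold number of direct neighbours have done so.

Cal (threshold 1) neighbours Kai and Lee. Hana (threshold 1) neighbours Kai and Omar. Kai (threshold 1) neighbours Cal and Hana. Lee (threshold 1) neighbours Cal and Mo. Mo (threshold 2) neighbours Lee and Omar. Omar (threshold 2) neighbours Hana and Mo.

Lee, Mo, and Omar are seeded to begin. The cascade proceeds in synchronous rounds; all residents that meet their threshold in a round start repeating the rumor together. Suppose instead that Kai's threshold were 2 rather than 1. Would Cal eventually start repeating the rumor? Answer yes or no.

yes

With Kai's threshold at 2:
Round 1 — Lee, Mo, Omar start repeating the rumor (initial).
Round 2 — checking thresholds:
  Cal: 1 of 2 neighbours ≥ 1, starts repeating the rumor.
  Hana: 1 of 2 neighbours ≥ 1, starts repeating the rumor.
Round 3 — checking thresholds:
  Kai: 2 of 2 neighbours ≥ 2, starts repeating the rumor.
Round 4 — no new spreads; cascade stops.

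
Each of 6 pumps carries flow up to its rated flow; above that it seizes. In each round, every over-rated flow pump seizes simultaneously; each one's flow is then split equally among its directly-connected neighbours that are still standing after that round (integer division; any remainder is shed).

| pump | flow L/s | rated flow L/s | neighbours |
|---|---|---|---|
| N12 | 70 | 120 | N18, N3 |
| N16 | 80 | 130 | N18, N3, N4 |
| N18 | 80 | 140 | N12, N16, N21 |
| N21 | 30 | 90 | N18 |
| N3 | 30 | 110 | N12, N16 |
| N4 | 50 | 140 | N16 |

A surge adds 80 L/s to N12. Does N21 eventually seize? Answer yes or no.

yes

Round 1 — N12 at 150 > 120. N12 seizes.
  N12 sheds 150 L/s to N18, N3: 75 each.
    N18: 80+75 = 155 > 140
    N3: 30+75 = 105 ≤ 110
Round 2 — N18 seizes.
  N18 sheds 155 L/s to N16, N21: 77 each (1 lost).
    N16: 80+77 = 157 > 130
    N21: 30+77 = 107 > 90
Round 3 — N16, N21 seize.
  N16 sheds 157 L/s to N3, N4: 78 each (1 lost).
    N3: 105+78 = 183 > 110
    N4: 50+78 = 128 ≤ 140
  N21 sheds 107 L/s: no online neighbours, lost.
Round 4 — N3 seizes.
  N3 sheds 183 L/s: no online neighbours, lost.
No further seizures.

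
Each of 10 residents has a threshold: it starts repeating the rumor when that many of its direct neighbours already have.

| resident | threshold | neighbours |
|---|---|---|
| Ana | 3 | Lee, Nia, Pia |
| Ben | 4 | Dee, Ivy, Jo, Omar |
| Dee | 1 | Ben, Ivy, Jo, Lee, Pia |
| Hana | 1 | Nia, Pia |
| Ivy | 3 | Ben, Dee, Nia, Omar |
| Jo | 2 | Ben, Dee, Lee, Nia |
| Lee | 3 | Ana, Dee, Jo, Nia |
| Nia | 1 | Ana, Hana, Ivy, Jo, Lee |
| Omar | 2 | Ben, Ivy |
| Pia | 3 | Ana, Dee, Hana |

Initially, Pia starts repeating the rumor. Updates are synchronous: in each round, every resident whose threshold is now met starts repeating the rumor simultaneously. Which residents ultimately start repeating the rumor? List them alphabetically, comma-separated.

Round 1 — Pia starts repeating the rumor (initial).
Round 2 — checking thresholds:
  Ana: 1 of 3 neighbours < 3, not yet.
  Dee: 1 of 5 neighbours ≥ 1, starts repeating the rumor.
  Hana: 1 of 2 neighbours ≥ 1, starts repeating the rumor.
Round 3 — checking thresholds:
  Ana: 1 of 3 neighbours < 3, not yet.
  Ben: 1 of 4 neighbours < 4, not yet.
  Ivy: 1 of 4 neighbours < 3, not yet.
  Jo: 1 of 4 neighbours < 2, not yet.
  Lee: 1 of 4 neighbours < 3, not yet.
  Nia: 1 of 5 neighbours ≥ 1, starts repeating the rumor.
Round 4 — checking thresholds:
  Ana: 2 of 3 neighbours < 3, not yet.
  Ben: 1 of 4 neighbours < 4, not yet.
  Ivy: 2 of 4 neighbours < 3, not yet.
  Jo: 2 of 4 neighbours ≥ 2, starts repeating the rumor.
  Lee: 2 of 4 neighbours < 3, not yet.
Round 5 — checking thresholds:
  Ana: 2 of 3 neighbours < 3, not yet.
  Ben: 2 of 4 neighbours < 4, not yet.
  Ivy: 2 of 4 neighbours < 3, not yet.
  Lee: 3 of 4 neighbours ≥ 3, starts repeating the rumor.
Round 6 — checking thresholds:
  Ana: 3 of 3 neighbours ≥ 3, starts repeating the rumor.
  Ben: 2 of 4 neighbours < 4, not yet.
  Ivy: 2 of 4 neighbours < 3, not yet.
Round 7 — no new spreads; cascade stops.

Ana, Dee, Hana, Jo, Lee, Nia, Pia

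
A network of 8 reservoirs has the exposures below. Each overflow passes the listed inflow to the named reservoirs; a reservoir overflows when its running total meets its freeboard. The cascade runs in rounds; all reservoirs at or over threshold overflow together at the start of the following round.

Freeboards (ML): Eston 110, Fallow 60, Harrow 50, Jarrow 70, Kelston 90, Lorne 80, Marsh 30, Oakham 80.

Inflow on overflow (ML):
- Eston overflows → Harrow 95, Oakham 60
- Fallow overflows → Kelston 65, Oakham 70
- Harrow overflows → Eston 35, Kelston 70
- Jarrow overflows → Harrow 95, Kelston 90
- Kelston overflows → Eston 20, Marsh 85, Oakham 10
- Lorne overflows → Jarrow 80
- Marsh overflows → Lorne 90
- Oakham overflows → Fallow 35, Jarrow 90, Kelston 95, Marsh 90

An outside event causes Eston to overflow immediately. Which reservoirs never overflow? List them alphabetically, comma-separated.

Round 1 — Eston overflows (initial).
  Harrow: +95 → 95 ≥ 50
  Oakham: +60 → 60 < 80
Round 2 — Harrow overflows.
  Kelston: +70 → 70 < 90
No further overflows.

Fallow, Jarrow, Kelston, Lorne, Marsh, Oakham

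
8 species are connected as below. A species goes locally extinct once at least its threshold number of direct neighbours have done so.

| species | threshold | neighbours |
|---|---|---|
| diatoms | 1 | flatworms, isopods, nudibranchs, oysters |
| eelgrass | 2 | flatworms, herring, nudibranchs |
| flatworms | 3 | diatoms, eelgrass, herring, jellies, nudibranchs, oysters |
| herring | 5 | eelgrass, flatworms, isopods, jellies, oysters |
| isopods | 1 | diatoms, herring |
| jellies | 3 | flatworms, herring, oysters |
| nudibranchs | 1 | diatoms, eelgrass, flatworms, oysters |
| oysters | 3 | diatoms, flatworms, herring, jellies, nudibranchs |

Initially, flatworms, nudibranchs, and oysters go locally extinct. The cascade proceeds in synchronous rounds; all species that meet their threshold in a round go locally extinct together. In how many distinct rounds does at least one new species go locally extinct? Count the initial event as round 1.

Round 1 — flatworms, nudibranchs, oysters go locally extinct (initial).
Round 2 — checking thresholds:
  diatoms: 3 of 4 neighbours ≥ 1, goes locally extinct.
  eelgrass: 2 of 3 neighbours ≥ 2, goes locally extinct.
  herring: 2 of 5 neighbours < 5, below threshold.
  jellies: 2 of 3 neighbours < 3, below threshold.
Round 3 — checking thresholds:
  herring: 3 of 5 neighbours < 5, below threshold.
  isopods: 1 of 2 neighbours ≥ 1, goes locally extinct.
  jellies: 2 of 3 neighbours < 3, below threshold.
Round 4 — no new extinctions; cascade stops.

3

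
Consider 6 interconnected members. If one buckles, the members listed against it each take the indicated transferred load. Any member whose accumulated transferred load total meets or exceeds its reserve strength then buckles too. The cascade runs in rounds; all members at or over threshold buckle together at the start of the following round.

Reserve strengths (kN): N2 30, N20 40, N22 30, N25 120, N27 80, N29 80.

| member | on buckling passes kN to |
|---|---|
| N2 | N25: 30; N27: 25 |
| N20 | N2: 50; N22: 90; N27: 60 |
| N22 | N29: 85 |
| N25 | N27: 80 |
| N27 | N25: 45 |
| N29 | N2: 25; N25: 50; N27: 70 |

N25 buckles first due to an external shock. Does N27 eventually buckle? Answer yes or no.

Round 1 — N25 buckles (initial).
  N27: +80 → 80 ≥ 80
Round 2 — N27 buckles.
No further bucklings.

yes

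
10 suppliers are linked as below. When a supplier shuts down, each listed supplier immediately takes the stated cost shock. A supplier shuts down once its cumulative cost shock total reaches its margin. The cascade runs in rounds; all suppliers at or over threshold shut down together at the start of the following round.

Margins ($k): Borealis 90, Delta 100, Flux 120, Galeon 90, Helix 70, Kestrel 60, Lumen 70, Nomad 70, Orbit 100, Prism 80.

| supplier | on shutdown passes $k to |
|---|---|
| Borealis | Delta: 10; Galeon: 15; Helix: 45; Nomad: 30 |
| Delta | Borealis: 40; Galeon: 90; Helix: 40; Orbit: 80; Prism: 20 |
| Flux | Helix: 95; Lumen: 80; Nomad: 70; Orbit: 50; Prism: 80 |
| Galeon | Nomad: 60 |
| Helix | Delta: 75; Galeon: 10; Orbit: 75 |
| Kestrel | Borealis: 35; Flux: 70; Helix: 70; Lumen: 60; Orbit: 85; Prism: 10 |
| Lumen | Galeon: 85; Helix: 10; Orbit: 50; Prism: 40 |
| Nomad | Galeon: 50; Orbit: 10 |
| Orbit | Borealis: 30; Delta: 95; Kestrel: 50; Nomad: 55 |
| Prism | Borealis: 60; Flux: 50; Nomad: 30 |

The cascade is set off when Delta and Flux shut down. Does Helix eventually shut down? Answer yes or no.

yes

Round 1 — Delta, Flux shut down (initial).
  Borealis: +40 → 40 < 90
  Galeon: +90 → 90 ≥ 90
  Helix: +40+95 → 135 ≥ 70
  Lumen: +80 → 80 ≥ 70
  Nomad: +70 → 70 ≥ 70
  Orbit: +80+50 → 130 ≥ 100
  Prism: +20+80 → 100 ≥ 80
Round 2 — Galeon, Helix, Lumen, Nomad, Orbit, Prism shut down.
  Borealis: +30+60 → 130 ≥ 90
  Kestrel: +50 → 50 < 60
Round 3 — Borealis shuts down.
No further shutdowns.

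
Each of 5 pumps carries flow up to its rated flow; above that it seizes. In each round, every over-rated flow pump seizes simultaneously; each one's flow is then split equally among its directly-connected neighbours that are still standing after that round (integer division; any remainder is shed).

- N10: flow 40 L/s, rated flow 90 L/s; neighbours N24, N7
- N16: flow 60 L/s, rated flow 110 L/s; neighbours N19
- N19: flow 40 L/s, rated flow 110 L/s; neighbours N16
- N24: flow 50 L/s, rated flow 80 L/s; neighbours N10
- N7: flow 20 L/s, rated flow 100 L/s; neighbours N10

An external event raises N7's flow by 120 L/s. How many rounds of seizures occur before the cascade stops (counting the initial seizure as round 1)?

Round 1 — N7 at 140 > 100. N7 seizes.
  N7 sheds 140 L/s to N10: 140 each.
    N10: 40+140 = 180 > 90
Round 2 — N10 seizes.
  N10 sheds 180 L/s to N24: 180 each.
    N24: 50+180 = 230 > 80
Round 3 — N24 seizes.
  N24 sheds 230 L/s: no online neighbours, lost.
No further seizures.

3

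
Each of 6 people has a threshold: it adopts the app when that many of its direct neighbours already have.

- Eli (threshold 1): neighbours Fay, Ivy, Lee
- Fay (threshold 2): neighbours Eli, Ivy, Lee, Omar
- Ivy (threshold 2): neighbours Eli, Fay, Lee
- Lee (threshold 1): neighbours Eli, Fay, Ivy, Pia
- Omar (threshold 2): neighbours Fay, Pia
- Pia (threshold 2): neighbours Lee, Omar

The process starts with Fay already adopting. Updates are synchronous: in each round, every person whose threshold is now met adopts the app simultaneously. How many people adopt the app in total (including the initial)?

4

Round 1 — Fay adopts the app (initial).
Round 2 — checking thresholds:
  Eli: 1 of 3 neighbours ≥ 1, adopts the app.
  Ivy: 1 of 3 neighbours < 2, not yet.
  Lee: 1 of 4 neighbours ≥ 1, adopts the app.
  Omar: 1 of 2 neighbours < 2, not yet.
Round 3 — checking thresholds:
  Ivy: 3 of 3 neighbours ≥ 2, adopts the app.
  Omar: 1 of 2 neighbours < 2, not yet.
  Pia: 1 of 2 neighbours < 2, not yet.
Round 4 — no new adoptions; cascade stops.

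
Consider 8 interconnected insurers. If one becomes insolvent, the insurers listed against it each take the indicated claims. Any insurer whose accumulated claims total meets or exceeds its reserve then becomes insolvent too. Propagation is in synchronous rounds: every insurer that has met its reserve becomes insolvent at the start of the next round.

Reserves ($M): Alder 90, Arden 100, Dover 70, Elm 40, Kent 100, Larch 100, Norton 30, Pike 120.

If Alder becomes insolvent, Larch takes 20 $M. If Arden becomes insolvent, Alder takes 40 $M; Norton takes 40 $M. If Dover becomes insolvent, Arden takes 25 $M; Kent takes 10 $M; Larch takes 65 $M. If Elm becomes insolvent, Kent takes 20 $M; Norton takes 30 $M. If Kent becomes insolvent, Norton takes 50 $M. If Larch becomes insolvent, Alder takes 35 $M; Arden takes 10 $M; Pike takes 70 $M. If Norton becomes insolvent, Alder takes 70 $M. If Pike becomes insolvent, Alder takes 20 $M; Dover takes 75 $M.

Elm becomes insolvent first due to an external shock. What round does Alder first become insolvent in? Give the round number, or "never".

never

Round 1 — Elm becomes insolvent (initial).
  Kent: +20 → 20 < 100
  Norton: +30 → 30 ≥ 30
Round 2 — Norton becomes insolvent.
  Alder: +70 → 70 < 90
No further insolvencies.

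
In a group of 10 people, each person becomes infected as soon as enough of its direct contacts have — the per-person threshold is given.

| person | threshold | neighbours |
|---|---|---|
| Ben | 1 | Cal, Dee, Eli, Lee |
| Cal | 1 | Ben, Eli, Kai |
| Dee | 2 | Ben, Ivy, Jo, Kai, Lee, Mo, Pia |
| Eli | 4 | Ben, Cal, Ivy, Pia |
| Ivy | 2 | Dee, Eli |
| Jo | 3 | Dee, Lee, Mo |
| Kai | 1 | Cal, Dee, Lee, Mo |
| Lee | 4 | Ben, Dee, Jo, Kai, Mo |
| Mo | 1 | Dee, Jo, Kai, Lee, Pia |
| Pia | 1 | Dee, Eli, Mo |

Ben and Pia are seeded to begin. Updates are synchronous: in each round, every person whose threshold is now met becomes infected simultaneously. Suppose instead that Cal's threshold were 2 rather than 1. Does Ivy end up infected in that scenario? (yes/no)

no

With Cal's threshold at 2:
Round 1 — Ben, Pia become infected (initial).
Round 2 — checking thresholds:
  Cal: 1 of 3 neighbours < 2, not yet.
  Dee: 2 of 7 neighbours ≥ 2, becomes infected.
  Eli: 2 of 4 neighbours < 4, not yet.
  Lee: 1 of 5 neighbours < 4, not yet.
  Mo: 1 of 5 neighbours ≥ 1, becomes infected.
Round 3 — checking thresholds:
  Cal: 1 of 3 neighbours < 2, not yet.
  Eli: 2 of 4 neighbours < 4, not yet.
  Ivy: 1 of 2 neighbours < 2, not yet.
  Jo: 2 of 3 neighbours < 3, not yet.
  Kai: 2 of 4 neighbours ≥ 1, becomes infected.
  Lee: 3 of 5 neighbours < 4, not yet.
Round 4 — checking thresholds:
  Cal: 2 of 3 neighbours ≥ 2, becomes infected.
  Eli: 2 of 4 neighbours < 4, not yet.
  Ivy: 1 of 2 neighbours < 2, not yet.
  Jo: 2 of 3 neighbours < 3, not yet.
  Lee: 4 of 5 neighbours ≥ 4, becomes infected.
Round 5 — checking thresholds:
  Eli: 3 of 4 neighbours < 4, not yet.
  Ivy: 1 of 2 neighbours < 2, not yet.
  Jo: 3 of 3 neighbours ≥ 3, becomes infected.
Round 6 — no new infections; cascade stops.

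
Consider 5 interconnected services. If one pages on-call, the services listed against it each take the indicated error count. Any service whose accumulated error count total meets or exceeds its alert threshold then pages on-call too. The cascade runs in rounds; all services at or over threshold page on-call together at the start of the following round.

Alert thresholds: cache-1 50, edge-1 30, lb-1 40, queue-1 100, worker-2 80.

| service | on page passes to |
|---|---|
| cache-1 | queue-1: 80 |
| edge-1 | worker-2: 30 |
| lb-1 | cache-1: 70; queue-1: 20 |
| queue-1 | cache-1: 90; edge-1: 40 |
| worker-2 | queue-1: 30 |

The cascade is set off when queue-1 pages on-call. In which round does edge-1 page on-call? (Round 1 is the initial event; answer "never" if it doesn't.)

Round 1 — queue-1 pages on-call (initial).
  cache-1: +90 → 90 ≥ 50
  edge-1: +40 → 40 ≥ 30
Round 2 — cache-1, edge-1 page on-call.
  worker-2: +30 → 30 < 80
No further pages.

2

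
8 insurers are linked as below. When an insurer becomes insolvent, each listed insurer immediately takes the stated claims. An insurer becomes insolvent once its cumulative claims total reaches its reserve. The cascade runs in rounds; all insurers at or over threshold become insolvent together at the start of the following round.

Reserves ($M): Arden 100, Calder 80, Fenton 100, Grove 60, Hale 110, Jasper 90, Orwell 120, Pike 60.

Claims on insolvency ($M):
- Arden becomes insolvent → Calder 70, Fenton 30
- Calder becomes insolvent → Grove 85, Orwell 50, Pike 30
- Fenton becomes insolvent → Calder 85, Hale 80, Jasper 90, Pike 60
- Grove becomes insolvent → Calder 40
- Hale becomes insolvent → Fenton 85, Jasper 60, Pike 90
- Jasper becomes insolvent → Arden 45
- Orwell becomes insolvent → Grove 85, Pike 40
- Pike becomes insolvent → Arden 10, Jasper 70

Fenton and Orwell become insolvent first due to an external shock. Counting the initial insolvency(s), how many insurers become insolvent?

6

Round 1 — Fenton, Orwell become insolvent (initial).
  Calder: +85 → 85 ≥ 80
  Grove: +85 → 85 ≥ 60
  Hale: +80 → 80 < 110
  Jasper: +90 → 90 ≥ 90
  Pike: +60+40 → 100 ≥ 60
Round 2 — Calder, Grove, Jasper, Pike become insolvent.
  Arden: +45+10 → 55 < 100
No further insolvencies.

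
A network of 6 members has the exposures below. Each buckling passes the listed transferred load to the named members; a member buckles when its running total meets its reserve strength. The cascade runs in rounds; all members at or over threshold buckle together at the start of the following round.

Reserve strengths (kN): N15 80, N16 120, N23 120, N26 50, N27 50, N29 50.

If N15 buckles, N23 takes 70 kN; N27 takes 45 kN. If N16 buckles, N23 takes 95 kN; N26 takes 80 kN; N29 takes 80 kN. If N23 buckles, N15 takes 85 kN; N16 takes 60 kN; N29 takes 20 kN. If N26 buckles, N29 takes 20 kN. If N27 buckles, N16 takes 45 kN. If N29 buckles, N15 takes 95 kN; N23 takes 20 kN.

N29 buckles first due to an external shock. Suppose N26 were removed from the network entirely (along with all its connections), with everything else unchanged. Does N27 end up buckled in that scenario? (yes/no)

With N26 removed:
Round 1 — N29 buckles (initial).
  N15: +95 → 95 ≥ 80
  N23: +20 → 20 < 120
Round 2 — N15 buckles.
  N23: +70 → 90 < 120
  N27: +45 → 45 < 50
No further bucklings.

no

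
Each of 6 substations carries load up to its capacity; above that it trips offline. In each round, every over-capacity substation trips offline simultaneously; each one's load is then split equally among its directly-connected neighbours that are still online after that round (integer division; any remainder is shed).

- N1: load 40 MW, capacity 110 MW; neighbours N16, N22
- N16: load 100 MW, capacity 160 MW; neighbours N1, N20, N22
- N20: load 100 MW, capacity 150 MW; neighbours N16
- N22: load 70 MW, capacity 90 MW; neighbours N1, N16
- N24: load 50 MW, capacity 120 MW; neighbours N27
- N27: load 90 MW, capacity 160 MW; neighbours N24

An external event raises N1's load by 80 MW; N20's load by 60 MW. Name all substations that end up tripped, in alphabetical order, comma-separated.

N1, N16, N20, N22

Round 1 — N1 at 120 > 110; N20 at 160 > 150. N1, N20 trip offline.
  N1 sheds 120 MW to N16, N22: 60 each.
    N16: 100+60 = 160 ≤ 160
    N22: 70+60 = 130 > 90
  N20 sheds 160 MW to N16: 160 each.
    N16: 160+160 = 320 > 160
Round 2 — N16, N22 trip offline.
  N16 sheds 320 MW: no online neighbours, lost.
  N22 sheds 130 MW: no online neighbours, lost.
No further trips.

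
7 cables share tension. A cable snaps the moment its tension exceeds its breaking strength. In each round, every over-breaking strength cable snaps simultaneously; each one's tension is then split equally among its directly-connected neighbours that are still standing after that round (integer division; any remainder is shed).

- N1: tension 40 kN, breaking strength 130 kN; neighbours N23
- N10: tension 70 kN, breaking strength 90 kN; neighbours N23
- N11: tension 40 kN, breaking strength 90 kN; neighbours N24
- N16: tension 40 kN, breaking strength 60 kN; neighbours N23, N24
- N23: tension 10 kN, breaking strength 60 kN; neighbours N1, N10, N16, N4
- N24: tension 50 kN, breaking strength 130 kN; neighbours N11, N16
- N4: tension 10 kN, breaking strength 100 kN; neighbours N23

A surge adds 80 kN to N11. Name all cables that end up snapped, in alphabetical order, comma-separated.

N10, N11, N16, N23, N24

Round 1 — N11 at 120 > 90. N11 snaps.
  N11 sheds 120 kN to N24: 120 each.
    N24: 50+120 = 170 > 130
Round 2 — N24 snaps.
  N24 sheds 170 kN to N16: 170 each.
    N16: 40+170 = 210 > 60
Round 3 — N16 snaps.
  N16 sheds 210 kN to N23: 210 each.
    N23: 10+210 = 220 > 60
Round 4 — N23 snaps.
  N23 sheds 220 kN to N1, N10, N4: 73 each (1 lost).
    N1: 40+73 = 113 ≤ 130
    N10: 70+73 = 143 > 90
    N4: 10+73 = 83 ≤ 100
Round 5 — N10 snaps.
  N10 sheds 143 kN: no online neighbours, lost.
No further breaks.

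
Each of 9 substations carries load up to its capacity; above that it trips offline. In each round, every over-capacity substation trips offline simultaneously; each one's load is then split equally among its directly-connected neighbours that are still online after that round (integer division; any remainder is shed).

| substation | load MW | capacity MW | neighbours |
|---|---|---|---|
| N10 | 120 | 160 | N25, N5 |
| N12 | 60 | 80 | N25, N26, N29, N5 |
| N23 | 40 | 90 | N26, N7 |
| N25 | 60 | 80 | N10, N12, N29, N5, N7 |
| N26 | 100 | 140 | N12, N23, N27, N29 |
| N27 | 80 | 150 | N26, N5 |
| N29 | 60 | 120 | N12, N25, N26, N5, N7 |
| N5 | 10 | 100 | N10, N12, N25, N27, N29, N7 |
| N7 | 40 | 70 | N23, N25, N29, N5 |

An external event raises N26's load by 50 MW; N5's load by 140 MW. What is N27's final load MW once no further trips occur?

Round 1 — N26 at 150 > 140; N5 at 150 > 100. N26, N5 trip offline.
  N26 sheds 150 MW to N12, N23, N27, N29: 37 each (2 lost).
    N12: 60+37 = 97 > 80
    N23: 40+37 = 77 ≤ 90
    N27: 80+37 = 117 ≤ 150
    N29: 60+37 = 97 ≤ 120
  N5 sheds 150 MW to N10, N12, N25, N27, N29, N7: 25 each.
    N10: 120+25 = 145 ≤ 160
    N12: 97+25 = 122 > 80
    N25: 60+25 = 85 > 80
    N27: 117+25 = 142 ≤ 150
    N29: 97+25 = 122 > 120
    N7: 40+25 = 65 ≤ 70
Round 2 — N12, N25, N29 trip offline.
  N12 sheds 122 MW: no online neighbours, lost.
  N25 sheds 85 MW to N10, N7: 42 each (1 lost).
    N10: 145+42 = 187 > 160
    N7: 65+42 = 107 > 70
  N29 sheds 122 MW to N7: 122 each.
    N7: 107+122 = 229 > 70
Round 3 — N10, N7 trip offline.
  N10 sheds 187 MW: no online neighbours, lost.
  N7 sheds 229 MW to N23: 229 each.
    N23: 77+229 = 306 > 90
Round 4 — N23 trips offline.
  N23 sheds 306 MW: no online neighbours, lost.
No further trips.

142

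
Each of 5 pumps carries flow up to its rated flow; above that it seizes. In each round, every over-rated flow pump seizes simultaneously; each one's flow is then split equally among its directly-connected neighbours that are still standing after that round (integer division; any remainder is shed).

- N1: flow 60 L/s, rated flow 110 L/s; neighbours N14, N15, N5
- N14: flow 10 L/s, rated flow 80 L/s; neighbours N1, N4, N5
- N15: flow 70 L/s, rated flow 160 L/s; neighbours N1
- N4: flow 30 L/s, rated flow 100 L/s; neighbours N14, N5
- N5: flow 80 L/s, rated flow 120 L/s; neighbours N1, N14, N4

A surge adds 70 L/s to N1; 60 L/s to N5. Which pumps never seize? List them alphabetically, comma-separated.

N15

Round 1 — N1 at 130 > 110; N5 at 140 > 120. N1, N5 seize.
  N1 sheds 130 L/s to N14, N15: 65 each.
    N14: 10+65 = 75 ≤ 80
    N15: 70+65 = 135 ≤ 160
  N5 sheds 140 L/s to N14, N4: 70 each.
    N14: 75+70 = 145 > 80
    N4: 30+70 = 100 ≤ 100
Round 2 — N14 seizes.
  N14 sheds 145 L/s to N4: 145 each.
    N4: 100+145 = 245 > 100
Round 3 — N4 seizes.
  N4 sheds 245 L/s: no online neighbours, lost.
No further seizures.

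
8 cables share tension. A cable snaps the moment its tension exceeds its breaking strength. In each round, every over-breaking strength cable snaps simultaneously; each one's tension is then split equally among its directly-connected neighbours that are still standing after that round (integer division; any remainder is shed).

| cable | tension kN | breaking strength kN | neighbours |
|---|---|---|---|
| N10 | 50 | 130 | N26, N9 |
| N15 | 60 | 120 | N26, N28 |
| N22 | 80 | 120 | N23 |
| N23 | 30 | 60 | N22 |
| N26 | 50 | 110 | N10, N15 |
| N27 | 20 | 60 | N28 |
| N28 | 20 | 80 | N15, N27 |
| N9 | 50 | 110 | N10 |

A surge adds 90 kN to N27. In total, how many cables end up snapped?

6

Round 1 — N27 at 110 > 60. N27 snaps.
  N27 sheds 110 kN to N28: 110 each.
    N28: 20+110 = 130 > 80
Round 2 — N28 snaps.
  N28 sheds 130 kN to N15: 130 each.
    N15: 60+130 = 190 > 120
Round 3 — N15 snaps.
  N15 sheds 190 kN to N26: 190 each.
    N26: 50+190 = 240 > 110
Round 4 — N26 snaps.
  N26 sheds 240 kN to N10: 240 each.
    N10: 50+240 = 290 > 130
Round 5 — N10 snaps.
  N10 sheds 290 kN to N9: 290 each.
    N9: 50+290 = 340 > 110
Round 6 — N9 snaps.
  N9 sheds 340 kN: no online neighbours, lost.
No further breaks.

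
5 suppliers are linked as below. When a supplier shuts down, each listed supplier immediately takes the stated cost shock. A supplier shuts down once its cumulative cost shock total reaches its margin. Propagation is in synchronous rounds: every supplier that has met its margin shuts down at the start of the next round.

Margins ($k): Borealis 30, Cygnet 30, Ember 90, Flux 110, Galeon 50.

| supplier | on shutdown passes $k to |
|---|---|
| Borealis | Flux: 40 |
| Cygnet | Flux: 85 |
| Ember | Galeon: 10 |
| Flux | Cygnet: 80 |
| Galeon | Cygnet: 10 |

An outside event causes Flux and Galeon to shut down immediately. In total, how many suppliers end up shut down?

Round 1 — Flux, Galeon shut down (initial).
  Cygnet: +80+10 → 90 ≥ 30
Round 2 — Cygnet shuts down.
No further shutdowns.

3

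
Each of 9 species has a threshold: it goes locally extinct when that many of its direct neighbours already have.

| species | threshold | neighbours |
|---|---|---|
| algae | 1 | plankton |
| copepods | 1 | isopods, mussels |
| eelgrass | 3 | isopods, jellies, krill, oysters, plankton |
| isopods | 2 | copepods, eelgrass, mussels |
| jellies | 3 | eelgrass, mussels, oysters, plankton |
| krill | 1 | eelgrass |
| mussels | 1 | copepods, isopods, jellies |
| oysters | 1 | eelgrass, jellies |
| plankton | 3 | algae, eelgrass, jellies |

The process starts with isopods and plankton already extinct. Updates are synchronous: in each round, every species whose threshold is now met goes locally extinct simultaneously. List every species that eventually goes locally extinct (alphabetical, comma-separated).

algae, copepods, isopods, mussels, plankton

Round 1 — isopods, plankton go locally extinct (initial).
Round 2 — checking thresholds:
  algae: 1 of 1 neighbours ≥ 1, goes locally extinct.
  copepods: 1 of 2 neighbours ≥ 1, goes locally extinct.
  eelgrass: 2 of 5 neighbours < 3, holds.
  jellies: 1 of 4 neighbours < 3, holds.
  mussels: 1 of 3 neighbours ≥ 1, goes locally extinct.
Round 3 — no new extinctions; cascade stops.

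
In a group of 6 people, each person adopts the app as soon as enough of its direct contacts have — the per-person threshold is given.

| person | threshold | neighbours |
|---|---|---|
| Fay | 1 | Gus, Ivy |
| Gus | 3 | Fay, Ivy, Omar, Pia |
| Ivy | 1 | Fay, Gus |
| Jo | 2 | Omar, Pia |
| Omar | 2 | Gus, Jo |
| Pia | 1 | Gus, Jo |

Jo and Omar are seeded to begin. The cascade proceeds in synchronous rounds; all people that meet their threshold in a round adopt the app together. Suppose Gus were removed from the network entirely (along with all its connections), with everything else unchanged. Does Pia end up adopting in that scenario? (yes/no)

With Gus removed:
Round 1 — Jo, Omar adopt the app (initial).
Round 2 — checking thresholds:
  Pia: 1 of 1 neighbours ≥ 1, adopts the app.
Round 3 — no new adoptions; cascade stops.

yes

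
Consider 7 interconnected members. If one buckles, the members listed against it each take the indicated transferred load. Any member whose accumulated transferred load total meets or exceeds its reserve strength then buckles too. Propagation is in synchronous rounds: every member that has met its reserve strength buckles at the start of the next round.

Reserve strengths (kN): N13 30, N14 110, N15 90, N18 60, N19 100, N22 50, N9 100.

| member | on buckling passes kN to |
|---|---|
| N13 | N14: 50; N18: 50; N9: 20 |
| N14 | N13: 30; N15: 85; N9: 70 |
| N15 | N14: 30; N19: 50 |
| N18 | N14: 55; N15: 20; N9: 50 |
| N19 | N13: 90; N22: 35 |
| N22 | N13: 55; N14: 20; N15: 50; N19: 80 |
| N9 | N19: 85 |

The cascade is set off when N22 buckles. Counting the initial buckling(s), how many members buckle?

Round 1 — N22 buckles (initial).
  N13: +55 → 55 ≥ 30
  N14: +20 → 20 < 110
  N15: +50 → 50 < 90
  N19: +80 → 80 < 100
Round 2 — N13 buckles.
  N14: +50 → 70 < 110
  N18: +50 → 50 < 60
  N9: +20 → 20 < 100
No further bucklings.

2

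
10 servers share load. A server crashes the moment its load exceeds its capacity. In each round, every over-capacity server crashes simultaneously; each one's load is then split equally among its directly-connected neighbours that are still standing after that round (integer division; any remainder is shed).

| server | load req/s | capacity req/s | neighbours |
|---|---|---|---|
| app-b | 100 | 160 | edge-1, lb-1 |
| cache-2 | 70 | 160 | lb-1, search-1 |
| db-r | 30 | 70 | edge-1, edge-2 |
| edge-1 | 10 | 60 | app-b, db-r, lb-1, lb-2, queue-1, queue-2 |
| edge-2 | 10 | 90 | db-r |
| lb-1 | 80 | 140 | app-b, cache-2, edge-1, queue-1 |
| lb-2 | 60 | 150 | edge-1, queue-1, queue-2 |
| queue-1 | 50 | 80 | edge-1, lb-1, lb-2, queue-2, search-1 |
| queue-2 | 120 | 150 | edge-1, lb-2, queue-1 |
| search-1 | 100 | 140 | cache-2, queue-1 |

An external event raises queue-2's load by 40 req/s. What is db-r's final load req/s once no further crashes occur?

45

Round 1 — queue-2 at 160 > 150. queue-2 crashes.
  queue-2 sheds 160 req/s to edge-1, lb-2, queue-1: 53 each (1 lost).
    edge-1: 10+53 = 63 > 60
    lb-2: 60+53 = 113 ≤ 150
    queue-1: 50+53 = 103 > 80
Round 2 — edge-1, queue-1 crash.
  edge-1 sheds 63 req/s to app-b, db-r, lb-1, lb-2: 15 each (3 lost).
    app-b: 100+15 = 115 ≤ 160
    db-r: 30+15 = 45 ≤ 70
    lb-1: 80+15 = 95 ≤ 140
    lb-2: 113+15 = 128 ≤ 150
  queue-1 sheds 103 req/s to lb-1, lb-2, search-1: 34 each (1 lost).
    lb-1: 95+34 = 129 ≤ 140
    lb-2: 128+34 = 162 > 150
    search-1: 100+34 = 134 ≤ 140
Round 3 — lb-2 crashes.
  lb-2 sheds 162 req/s: no online neighbours, lost.
No further crashes.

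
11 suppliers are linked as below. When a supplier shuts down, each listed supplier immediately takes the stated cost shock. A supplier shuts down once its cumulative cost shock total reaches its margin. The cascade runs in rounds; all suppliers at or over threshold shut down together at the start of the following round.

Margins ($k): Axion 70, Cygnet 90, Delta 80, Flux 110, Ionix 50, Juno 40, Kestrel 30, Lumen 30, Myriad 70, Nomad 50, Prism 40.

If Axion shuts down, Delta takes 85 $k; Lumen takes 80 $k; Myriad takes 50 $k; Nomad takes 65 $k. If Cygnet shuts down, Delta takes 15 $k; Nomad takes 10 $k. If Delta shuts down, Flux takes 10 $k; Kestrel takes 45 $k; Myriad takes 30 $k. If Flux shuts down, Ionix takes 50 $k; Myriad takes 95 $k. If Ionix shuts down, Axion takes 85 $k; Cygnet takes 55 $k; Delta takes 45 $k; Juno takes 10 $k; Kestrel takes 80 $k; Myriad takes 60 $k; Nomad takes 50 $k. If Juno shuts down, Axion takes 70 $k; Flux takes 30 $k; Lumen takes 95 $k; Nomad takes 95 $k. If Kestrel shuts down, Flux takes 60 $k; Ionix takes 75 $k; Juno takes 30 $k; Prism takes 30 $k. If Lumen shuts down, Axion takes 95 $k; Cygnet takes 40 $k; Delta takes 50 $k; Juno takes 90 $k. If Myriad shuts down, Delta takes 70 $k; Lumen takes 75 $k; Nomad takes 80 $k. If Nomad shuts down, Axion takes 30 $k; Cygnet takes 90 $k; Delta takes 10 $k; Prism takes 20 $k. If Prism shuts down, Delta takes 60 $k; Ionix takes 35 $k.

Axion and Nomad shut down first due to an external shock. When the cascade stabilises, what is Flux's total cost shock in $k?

Round 1 — Axion, Nomad shut down (initial).
  Cygnet: +90 → 90 ≥ 90
  Delta: +85+10 → 95 ≥ 80
  Lumen: +80 → 80 ≥ 30
  Myriad: +50 → 50 < 70
  Prism: +20 → 20 < 40
Round 2 — Cygnet, Delta, Lumen shut down.
  Flux: +10 → 10 < 110
  Juno: +90 → 90 ≥ 40
  Kestrel: +45 → 45 ≥ 30
  Myriad: +30 → 80 ≥ 70
Round 3 — Juno, Kestrel, Myriad shut down.
  Flux: +30+60 → 100 < 110
  Ionix: +75 → 75 ≥ 50
  Prism: +30 → 50 ≥ 40
Round 4 — Ionix, Prism shut down.
No further shutdowns.

100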